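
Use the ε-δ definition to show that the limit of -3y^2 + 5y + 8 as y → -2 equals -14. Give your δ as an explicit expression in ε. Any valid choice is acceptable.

Let ε > 0 be given. We want δ > 0 such that 0 < |y + 2| < δ implies |(-3y^2 + 5y + 8) + 14| < ε.
(-3y^2 + 5y + 8) + 14 = -3y^2 + 5y + 22 = (y + 2)(-3y + 11).
So |(-3y^2 + 5y + 8) + 14| = |y + 2|·|-3y + 11|.
Assume first that |y + 2| < 2, so |y| < 4. Then |-3y + 11| ≤ 3·4 + 11 = 23.
Hence |(-3y^2 + 5y + 8) + 14| ≤ 23|y + 2| < ε provided |y + 2| < ε/23.
Choosing δ = min(2, ε/23) ensures both conditions, hence |(-3y^2 + 5y + 8) + 14| < ε.

δ = min(2, ε/23)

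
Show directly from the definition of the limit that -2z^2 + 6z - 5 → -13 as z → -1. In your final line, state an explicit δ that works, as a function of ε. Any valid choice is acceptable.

δ = min(1, ε/12)

Let ε > 0. We want δ > 0 such that 0 < |z + 1| < δ implies |(-2z^2 + 6z - 5) + 13| < ε.
(-2z^2 + 6z - 5) + 13 = -2z^2 + 6z + 8 = (z + 1)(-2z + 8).
So |(-2z^2 + 6z - 5) + 13| = |z + 1|·|-2z + 8|.
Require δ ≤ 1. Then |z + 1| < 1 gives |z| < 2, and by the triangle inequality |-2z + 8| ≤ 2·2 + 8 = 12.
Hence |(-2z^2 + 6z - 5) + 13| ≤ 12|z + 1| < ε provided |z + 1| < ε/12.
Choosing δ = min(1, ε/12) ensures both conditions, hence |(-2z^2 + 6z - 5) + 13| < ε.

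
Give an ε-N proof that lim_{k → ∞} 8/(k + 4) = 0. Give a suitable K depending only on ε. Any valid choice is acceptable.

Suppose ε > 0. For k ≥ 1, |8/(k + 4) − 0| = 8/(k + 4) ≤ 8/k.
We need 8/k < ε, i.e. k > 8/ε.
Take K = 8/ε. If k > K then |8/(k + 4)| ≤ 8/k < ε.

K = 8/ε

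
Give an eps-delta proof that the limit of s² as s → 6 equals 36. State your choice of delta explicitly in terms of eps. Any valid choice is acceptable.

delta = min(2, eps/14)

Fix eps > 0. We seek delta > 0 with 0 < |s − 6| < delta ⇒ |s² − 36| < eps.
Factor: s² − 36 = (s − 6)(s + 6), so |s² − 36| = |s − 6|·|s + 6|.
Restrict delta ≤ 2. Then |s − 6| < 2 gives |s| < 8, so by the triangle inequality |s + 6| ≤ 8 + 6 = 14.
Hence |s² − 36| ≤ 14|s − 6|, which is < eps once |s − 6| < eps/14.
Take delta = min(2, eps/14). If 0 < |s − 6| < delta then both bounds hold and |s² − 36| ≤ 14|s − 6| < 14·(eps/14) = eps.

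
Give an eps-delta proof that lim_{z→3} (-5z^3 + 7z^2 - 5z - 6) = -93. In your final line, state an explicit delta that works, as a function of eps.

Let eps > 0 be given. We want delta > 0 such that 0 < |z − 3| < delta implies |(-5z^3 + 7z^2 - 5z - 6) + 93| < eps.
(-5z^3 + 7z^2 - 5z - 6) + 93 = -5z^3 + 7z^2 - 5z + 87 = (z − 3)(-5z^2 - 8z - 29).
So |(-5z^3 + 7z^2 - 5z - 6) + 93| = |z − 3|·|-5z^2 - 8z - 29|.
Assume first that |z − 3| < 1, so |z| < 4. Then |-5z^2 - 8z - 29| ≤ 5·4^2 + 8·4 + 29 = 141.
Hence |(-5z^3 + 7z^2 - 5z - 6) + 93| ≤ 141|z − 3| < eps provided |z − 3| < eps/141.
Take delta = min(1, eps/141). Then 0 < |z − 3| < delta gives both |z − 3| < 1 and |z − 3| < eps/141, so |(-5z^3 + 7z^2 - 5z - 6) + 93| < eps.

delta = min(1, eps/141)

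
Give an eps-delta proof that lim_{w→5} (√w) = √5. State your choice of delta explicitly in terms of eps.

delta = min(5, √5·eps)

Let eps > 0 be given. We want delta > 0 such that 0 < |w − 5| < delta implies |√w − √5| < eps.
Rationalise: √w − √5 = (w − 5)/(√w + √5), so |√w − √5| = |w − 5|/(√w + √5).
Restrict delta ≤ 5 so that |w − 5| < 5 forces w > 0, and then √w + √5 > √5.
Hence |√w − √5| < |w − 5|/√5, which is < eps once |w − 5| < √5·eps.
Take delta = min(5, √5·eps). If 0 < |w − 5| < delta then w > 0 and |√w − √5| < |w − 5|/√5 < eps.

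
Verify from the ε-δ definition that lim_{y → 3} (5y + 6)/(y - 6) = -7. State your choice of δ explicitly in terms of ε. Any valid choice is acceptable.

Let ε > 0 be given. We want δ > 0 with 0 < |y − 3| < δ ⇒ |(5y + 6)/(y - 6) + 7| < ε.
Combining over a common denominator, (5y + 6)/(y - 6) + 7 = [(5y + 6)·(-3) − 21·(y - 6)] / [(-3)·(y - 6)] = -36(y − 3) / ((-3)(y - 6)).
So |(5y + 6)/(y - 6) + 7| = 36|y − 3| / (3·|y − 6|).
Require δ ≤ 3/2, so |y − 6| ≥ |-3| − |y − 3| > 3 − 3/2 = 3/2.
Hence |(5y + 6)/(y - 6) + 7| < 36|y − 3|/(3·(3/2)) = 8|y − 3|, which is < ε once |y − 3| < (1/8)ε.
Take δ = min(3/2, (1/8)ε). Then 0 < |y − 3| < δ forces both bounds, so |(5y + 6)/(y - 6) + 7| < ε.

δ = min(3/2, (1/8)ε)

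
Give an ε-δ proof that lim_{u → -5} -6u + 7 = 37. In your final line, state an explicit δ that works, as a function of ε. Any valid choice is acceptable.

δ = ε/6

Let ε > 0 be given. We need δ > 0 so that 0 < |u + 5| < δ implies |(-6u + 7) − 37| < ε.
Since (-6u + 7) − 37 = -6(u + 5), we have |(-6u + 7) − 37| = 6|u + 5|.
So 6|u + 5| < ε exactly when |u + 5| < ε/6.
Choosing δ = ε/6 gives |(-6u + 7) − 37| = 6|u + 5| < ε whenever |u + 5| < δ.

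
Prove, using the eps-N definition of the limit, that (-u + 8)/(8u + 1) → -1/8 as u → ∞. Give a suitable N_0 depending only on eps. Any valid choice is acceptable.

Fix eps > 0. We seek N_0 > 0 such that u > N_0 implies |(-u + 8)/(8u + 1) + 1/8| < eps.
(-u + 8)/(8u + 1) + 1/8 = (8(-u + 8) − (-1)(8u + 1)) / (8(8u + 1)) = 65/(8(8u + 1)).
For u > 0 we have 8u + 1 > 8u, so |(-u + 8)/(8u + 1) + 1/8| = 65/(8(8u + 1)) < 65/(8·8u) = (65/64)/u.
Thus |(-u + 8)/(8u + 1) + 1/8| < eps whenever u > (65/64)/eps.
Take N_0 = (65/64)/eps. If u > N_0 then |(-u + 8)/(8u + 1) + 1/8| < (65/64)/u < eps.

N_0 = (65/64)/eps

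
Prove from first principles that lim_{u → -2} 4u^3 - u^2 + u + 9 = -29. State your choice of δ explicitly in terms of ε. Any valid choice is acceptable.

δ = min(2, ε/119)

Let ε > 0. We want δ > 0 such that 0 < |u + 2| < δ implies |(4u^3 - u^2 + u + 9) + 29| < ε.
(4u^3 - u^2 + u + 9) + 29 = 4u^3 - u^2 + u + 38 = (u + 2)(4u^2 - 9u + 19).
So |(4u^3 - u^2 + u + 9) + 29| = |u + 2|·|4u^2 - 9u + 19|.
Require δ ≤ 2. Then |u + 2| < 2 gives |u| < 4, and by the triangle inequality |4u^2 - 9u + 19| ≤ 4·4^2 + 9·4 + 19 = 119.
Hence |(4u^3 - u^2 + u + 9) + 29| ≤ 119|u + 2| < ε provided |u + 2| < ε/119.
Take δ = min(2, ε/119). Then 0 < |u + 2| < δ gives both |u + 2| < 2 and |u + 2| < ε/119, so |(4u^3 - u^2 + u + 9) + 29| < ε.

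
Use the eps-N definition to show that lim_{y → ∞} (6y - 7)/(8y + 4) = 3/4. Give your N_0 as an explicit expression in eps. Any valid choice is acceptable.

N_0 = (5/4)/eps

Fix eps > 0. We seek N_0 > 0 such that y > N_0 implies |(6y - 7)/(8y + 4) − (3/4)| < eps.
(6y - 7)/(8y + 4) − (3/4) = (8(6y - 7) − 6(8y + 4)) / (8(8y + 4)) = -80/(8(8y + 4)).
For y > 0 we have 8y + 4 > 8y, so |(6y - 7)/(8y + 4) − (3/4)| = 80/(8(8y + 4)) < 80/(8·8y) = (5/4)/y.
Thus |(6y - 7)/(8y + 4) − (3/4)| < eps whenever y > (5/4)/eps.
Take N_0 = (5/4)/eps. If y > N_0 then |(6y - 7)/(8y + 4) − (3/4)| < (5/4)/y < eps.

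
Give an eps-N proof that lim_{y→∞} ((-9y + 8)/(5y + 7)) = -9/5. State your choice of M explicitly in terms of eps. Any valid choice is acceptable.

M = (103/25)/eps

Let eps > 0 be given. We seek M > 0 such that y > M implies |(-9y + 8)/(5y + 7) + 9/5| < eps.
(-9y + 8)/(5y + 7) + 9/5 = (5(-9y + 8) − (-9)(5y + 7)) / (5(5y + 7)) = 103/(5(5y + 7)).
For y > 0 we have 5y + 7 > 5y, so |(-9y + 8)/(5y + 7) + 9/5| = 103/(5(5y + 7)) < 103/(5·5y) = (103/25)/y.
Thus |(-9y + 8)/(5y + 7) + 9/5| < eps whenever y > (103/25)/eps.
Take M = (103/25)/eps. If y > M then |(-9y + 8)/(5y + 7) + 9/5| < (103/25)/y < eps.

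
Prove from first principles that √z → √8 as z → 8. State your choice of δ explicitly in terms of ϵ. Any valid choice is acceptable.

Let ϵ > 0 be given. We want δ > 0 such that 0 < |z − 8| < δ implies |√z − √8| < ϵ.
Multiplying by the conjugate, |√z − √8| = |z − 8|/(√z + √8).
Restrict δ ≤ 8 so that |z − 8| < 8 forces z > 0, and then √z + √8 > √8.
Hence |√z − √8| < |z − 8|/√8, which is < ϵ once |z − 8| < √8·ϵ.
Take δ = min(8, √8·ϵ). If 0 < |z − 8| < δ then z > 0 and |√z − √8| < |z − 8|/√8 < ϵ.

δ = min(8, √8·ϵ)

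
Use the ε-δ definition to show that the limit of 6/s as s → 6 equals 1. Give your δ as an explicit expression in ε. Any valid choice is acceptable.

Let ε > 0. We seek δ > 0 such that 0 < |s − 6| < δ implies |6/s − 1| < ε.
|6/s − 1| = 6·|6 − s|/(6·|s|) = 6|s − 6|/(6|s|).
Restrict δ ≤ 3. Then |s − 6| < 3 gives |s| > 3, so 6|s| > 18.
Then |6/s − 1| < 6|s − 6|/18, which is < ε when |s − 6| < 3ε.
Take δ = min(3, 3ε). Then 0 < |s − 6| < δ gives both |s − 6| < 3 and |s − 6| < 3ε, so |6/s − 1| < ε.

δ = min(3, 3ε)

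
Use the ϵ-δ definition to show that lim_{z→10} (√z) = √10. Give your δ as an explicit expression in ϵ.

δ = min(10, √10·ϵ)

Fix ϵ > 0. We want δ > 0 such that 0 < |z − 10| < δ implies |√z − √10| < ϵ.
Rationalise: √z − √10 = (z − 10)/(√z + √10), so |√z − √10| = |z − 10|/(√z + √10).
Restrict δ ≤ 10 so that |z − 10| < 10 forces z > 0, and then √z + √10 > √10.
Hence |√z − √10| < |z − 10|/√10, which is < ϵ once |z − 10| < √10·ϵ.
Take δ = min(10, √10·ϵ). If 0 < |z − 10| < δ then z > 0 and |√z − √10| < |z − 10|/√10 < ϵ.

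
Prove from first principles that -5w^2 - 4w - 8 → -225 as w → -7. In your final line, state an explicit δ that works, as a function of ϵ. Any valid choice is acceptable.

Let ϵ > 0. We want δ > 0 such that 0 < |w + 7| < δ implies |(-5w^2 - 4w - 8) + 225| < ϵ.
(-5w^2 - 4w - 8) + 225 = -5w^2 - 4w + 217 = (w + 7)(-5w + 31).
So |(-5w^2 - 4w - 8) + 225| = |w + 7|·|-5w + 31|.
Assume first that |w + 7| < 1, so |w| < 8. Then |-5w + 31| ≤ 5·8 + 31 = 71.
Hence |(-5w^2 - 4w - 8) + 225| ≤ 71|w + 7| < ϵ provided |w + 7| < ϵ/71.
Take δ = min(1, ϵ/71). Then 0 < |w + 7| < δ gives both |w + 7| < 1 and |w + 7| < ϵ/71, so |(-5w^2 - 4w - 8) + 225| < ϵ.

δ = min(1, ϵ/71)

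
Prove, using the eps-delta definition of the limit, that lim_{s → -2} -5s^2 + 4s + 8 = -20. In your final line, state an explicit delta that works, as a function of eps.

Fix eps > 0. We want delta > 0 such that 0 < |s + 2| < delta implies |(-5s^2 + 4s + 8) + 20| < eps.
(-5s^2 + 4s + 8) + 20 = -5s^2 + 4s + 28 = (s + 2)(-5s + 14).
So |(-5s^2 + 4s + 8) + 20| = |s + 2|·|-5s + 14|.
Assume first that |s + 2| < 2, so |s| < 4. Then |-5s + 14| ≤ 5·4 + 14 = 34.
Hence |(-5s^2 + 4s + 8) + 20| ≤ 34|s + 2| < eps provided |s + 2| < eps/34.
Choosing delta = min(2, eps/34) ensures both conditions, hence |(-5s^2 + 4s + 8) + 20| < eps.

delta = min(2, eps/34)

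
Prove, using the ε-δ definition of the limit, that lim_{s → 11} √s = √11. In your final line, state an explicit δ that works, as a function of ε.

δ = min(11, √11·ε)

Let ε > 0 be given. We want δ > 0 such that 0 < |s − 11| < δ implies |√s − √11| < ε.
Multiplying by the conjugate, |√s − √11| = |s − 11|/(√s + √11).
Restrict δ ≤ 11 so that |s − 11| < 11 forces s > 0, and then √s + √11 > √11.
Hence |√s − √11| < |s − 11|/√11, which is < ε once |s − 11| < √11·ε.
Take δ = min(11, √11·ε). If 0 < |s − 11| < δ then s > 0 and |√s − √11| < |s − 11|/√11 < ε.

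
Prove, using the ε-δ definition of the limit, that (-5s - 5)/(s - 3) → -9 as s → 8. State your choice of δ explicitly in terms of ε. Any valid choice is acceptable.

Let ε > 0 be given. We want δ > 0 with 0 < |s − 8| < δ ⇒ |(-5s - 5)/(s - 3) + 9| < ε.
Combining over a common denominator, (-5s - 5)/(s - 3) + 9 = [(-5s - 5)·5 − (-45)·(s - 3)] / [5·(s - 3)] = 20(s − 8) / (5(s - 3)).
So |(-5s - 5)/(s - 3) + 9| = 20|s − 8| / (5·|s − 3|).
Restrict δ ≤ 5/2. Then |s − 8| < 5/2 gives |s − 3| = |(s − 8) + 5| ≥ 5 − 5/2 = 5/2.
Hence |(-5s - 5)/(s - 3) + 9| < 20|s − 8|/(5·(5/2)) = (8/5)|s − 8|, which is < ε once |s − 8| < (5/8)ε.
Take δ = min(5/2, (5/8)ε). Then 0 < |s − 8| < δ forces both bounds, so |(-5s - 5)/(s - 3) + 9| < ε.

δ = min(5/2, (5/8)ε)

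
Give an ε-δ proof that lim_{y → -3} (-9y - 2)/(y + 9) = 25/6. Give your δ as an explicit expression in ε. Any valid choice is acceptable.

δ = min(3, (18/79)ε)

Suppose ε > 0. We want δ > 0 with 0 < |y + 3| < δ ⇒ |(-9y - 2)/(y + 9) − (25/6)| < ε.
Combining over a common denominator, (-9y - 2)/(y + 9) − (25/6) = [(-9y - 2)·6 − 25·(y + 9)] / [6·(y + 9)] = -79(y + 3) / (6(y + 9)).
So |(-9y - 2)/(y + 9) − (25/6)| = 79|y + 3| / (6·|y + 9|).
Restrict δ ≤ 3. Then |y + 3| < 3 gives |y + 9| = |(y + 3) + 6| ≥ 6 − 3 = 3.
Hence |(-9y - 2)/(y + 9) − (25/6)| < 79|y + 3|/(6·3) = (79/18)|y + 3|, which is < ε once |y + 3| < (18/79)ε.
Take δ = min(3, (18/79)ε). Then 0 < |y + 3| < δ forces both bounds, so |(-9y - 2)/(y + 9) − (25/6)| < ε.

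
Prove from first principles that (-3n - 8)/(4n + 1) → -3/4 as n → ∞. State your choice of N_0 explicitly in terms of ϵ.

Let ϵ > 0. For n ≥ 1, |(-3n - 8)/(4n + 1) + 3/4| = |-29|/(4(4n + 1)) = 29/(4(4n + 1)).
Since 4n + 1 ≥ 4n for n ≥ 1, this is ≤ 29/(4·4n) = (29/16)/n.
So |(-3n - 8)/(4n + 1) + 3/4| < ϵ whenever n > (29/16)/ϵ.
Take N_0 = (29/16)/ϵ. If n > N_0 then |(-3n - 8)/(4n + 1) + 3/4| ≤ (29/16)/n < ϵ.

N_0 = (29/16)/ϵ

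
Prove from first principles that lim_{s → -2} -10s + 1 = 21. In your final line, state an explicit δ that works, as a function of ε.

δ = ε/10

Fix ε > 0. We need δ > 0 so that 0 < |s + 2| < δ implies |(-10s + 1) − 21| < ε.
|(-10s + 1) − 21| = |-10s - 20| = 10|s + 2|.
So 10|s + 2| < ε exactly when |s + 2| < ε/10.
Choosing δ = ε/10 gives |(-10s + 1) − 21| = 10|s + 2| < ε whenever |s + 2| < δ.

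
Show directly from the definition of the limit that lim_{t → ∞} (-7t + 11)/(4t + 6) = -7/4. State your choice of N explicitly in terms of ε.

N = (43/8)/ε

Let ε > 0 be given. We seek N > 0 such that t > N implies |(-7t + 11)/(4t + 6) + 7/4| < ε.
(-7t + 11)/(4t + 6) + 7/4 = (4(-7t + 11) − (-7)(4t + 6)) / (4(4t + 6)) = 86/(4(4t + 6)).
For t > 0 we have 4t + 6 > 4t, so |(-7t + 11)/(4t + 6) + 7/4| = 86/(4(4t + 6)) < 86/(4·4t) = (43/8)/t.
Thus |(-7t + 11)/(4t + 6) + 7/4| < ε whenever t > (43/8)/ε.
Take N = (43/8)/ε. If t > N then |(-7t + 11)/(4t + 6) + 7/4| < (43/8)/t < ε.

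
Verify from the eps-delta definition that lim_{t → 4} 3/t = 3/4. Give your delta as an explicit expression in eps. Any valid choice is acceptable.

delta = min(2, (8/3)eps)

Let eps > 0 be given. We seek delta > 0 such that 0 < |t − 4| < delta implies |3/t − (3/4)| < eps.
|3/t − (3/4)| = 3·|4 − t|/(4·|t|) = 3|t − 4|/(4|t|).
Require delta ≤ 2 so that |t| > 4 − 2 = 2, hence 4|t| > 8.
Then |3/t − (3/4)| < 3|t − 4|/8, which is < eps when |t − 4| < (8/3)eps.
Take delta = min(2, (8/3)eps). Then 0 < |t − 4| < delta gives both |t − 4| < 2 and |t − 4| < (8/3)eps, so |3/t − (3/4)| < eps.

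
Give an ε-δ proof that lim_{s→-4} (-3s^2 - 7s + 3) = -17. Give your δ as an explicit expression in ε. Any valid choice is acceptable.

Let ε > 0. We want δ > 0 such that 0 < |s + 4| < δ implies |(-3s^2 - 7s + 3) + 17| < ε.
(-3s^2 - 7s + 3) + 17 = -3s^2 - 7s + 20 = (s + 4)(-3s + 5).
So |(-3s^2 - 7s + 3) + 17| = |s + 4|·|-3s + 5|.
Assume first that |s + 4| < 1, so |s| < 5. Then |-3s + 5| ≤ 3·5 + 5 = 20.
Hence |(-3s^2 - 7s + 3) + 17| ≤ 20|s + 4| < ε provided |s + 4| < ε/20.
Take δ = min(1, ε/20). Then 0 < |s + 4| < δ gives both |s + 4| < 1 and |s + 4| < ε/20, so |(-3s^2 - 7s + 3) + 17| < ε.

δ = min(1, ε/20)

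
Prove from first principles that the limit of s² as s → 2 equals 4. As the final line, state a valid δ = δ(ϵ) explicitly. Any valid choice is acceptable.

Fix ϵ > 0. We seek δ > 0 with 0 < |s − 2| < δ ⇒ |s² − 4| < ϵ.
Factor: s² − 4 = (s − 2)(s + 2), so |s² − 4| = |s − 2|·|s + 2|.
Impose δ ≤ 1 so that |s| < 3; then |s + 2| ≤ 5.
Hence |s² − 4| ≤ 5|s − 2|, which is < ϵ once |s − 2| < ϵ/5.
Take δ = min(1, ϵ/5). If 0 < |s − 2| < δ then both bounds hold and |s² − 4| ≤ 5|s − 2| < 5·(ϵ/5) = ϵ.

δ = min(1, ϵ/5)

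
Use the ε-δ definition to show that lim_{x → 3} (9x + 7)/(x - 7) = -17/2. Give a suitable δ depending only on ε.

Let ε > 0. We want δ > 0 with 0 < |x − 3| < δ ⇒ |(9x + 7)/(x - 7) + 17/2| < ε.
Combining over a common denominator, (9x + 7)/(x - 7) + 17/2 = [(9x + 7)·(-4) − 34·(x - 7)] / [(-4)·(x - 7)] = -70(x − 3) / ((-4)(x - 7)).
So |(9x + 7)/(x - 7) + 17/2| = 70|x − 3| / (4·|x − 7|).
Require δ ≤ 2, so |x − 7| ≥ |-4| − |x − 3| > 4 − 2 = 2.
Hence |(9x + 7)/(x - 7) + 17/2| < 70|x − 3|/(4·2) = (35/4)|x − 3|, which is < ε once |x − 3| < (4/35)ε.
Take δ = min(2, (4/35)ε). Then 0 < |x − 3| < δ forces both bounds, so |(9x + 7)/(x - 7) + 17/2| < ε.

δ = min(2, (4/35)ε)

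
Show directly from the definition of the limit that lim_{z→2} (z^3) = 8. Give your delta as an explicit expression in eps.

delta = min(1, eps/19)

Fix eps > 0. We seek delta > 0 with 0 < |z − 2| < delta ⇒ |z^3 − 8| < eps.
Factor: z^3 − 8 = (z − 2)(z^2 + 2z + 4), so |z^3 − 8| = |z − 2|·|z^2 + 2z + 4|.
Restrict delta ≤ 1. Then |z − 2| < 1 gives |z| < 3, so by the triangle inequality |z^2 + 2z + 4| ≤ 3^2 + 2·3 + 4 = 19.
Hence |z^3 − 8| ≤ 19|z − 2|, which is < eps once |z − 2| < eps/19.
Take delta = min(1, eps/19). If 0 < |z − 2| < delta then both bounds hold and |z^3 − 8| ≤ 19|z − 2| < 19·(eps/19) = eps.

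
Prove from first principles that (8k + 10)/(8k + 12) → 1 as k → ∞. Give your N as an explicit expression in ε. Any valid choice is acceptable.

Let ε > 0 be given. For k ≥ 1, |(8k + 10)/(8k + 12) − 1| = |-16|/(8(8k + 12)) = 16/(8(8k + 12)).
Since 8k + 12 ≥ 8k for k ≥ 1, this is ≤ 16/(8·8k) = (1/4)/k.
So |(8k + 10)/(8k + 12) − 1| < ε whenever k > (1/4)/ε.
Take N = (1/4)/ε. If k > N then |(8k + 10)/(8k + 12) − 1| ≤ (1/4)/k < ε.

N = (1/4)/ε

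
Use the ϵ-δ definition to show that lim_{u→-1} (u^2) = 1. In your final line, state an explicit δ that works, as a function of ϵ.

δ = min(2, ϵ/4)

Let ϵ > 0 be given. We seek δ > 0 with 0 < |u + 1| < δ ⇒ |u^2 − 1| < ϵ.
Factor: u^2 − 1 = (u + 1)(u - 1), so |u^2 − 1| = |u + 1|·|u - 1|.
Restrict δ ≤ 2. Then |u + 1| < 2 gives |u| < 3, so by the triangle inequality |u - 1| ≤ 3 + 1 = 4.
Hence |u^2 − 1| ≤ 4|u + 1|, which is < ϵ once |u + 1| < ϵ/4.
Take δ = min(2, ϵ/4). If 0 < |u + 1| < δ then both bounds hold and |u^2 − 1| ≤ 4|u + 1| < 4·(ϵ/4) = ϵ.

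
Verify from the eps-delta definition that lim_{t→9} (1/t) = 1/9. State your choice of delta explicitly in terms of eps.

Suppose eps > 0. We seek delta > 0 such that 0 < |t − 9| < delta implies |1/t − (1/9)| < eps.
|1/t − (1/9)| = |9 − t|/(9·|t|) = |t − 9|/(9|t|).
Restrict delta ≤ 9/2. Then |t − 9| < 9/2 gives |t| > 9/2, so 9|t| > 81/2.
Then |1/t − (1/9)| < |t − 9|/(81/2), which is < eps when |t − 9| < (81/2)eps.
Take delta = min(9/2, (81/2)eps). Then 0 < |t − 9| < delta gives both |t − 9| < 9/2 and |t − 9| < (81/2)eps, so |1/t − (1/9)| < eps.

delta = min(9/2, (81/2)eps)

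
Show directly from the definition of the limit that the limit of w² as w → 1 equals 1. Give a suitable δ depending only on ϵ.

Let ϵ > 0 be given. We seek δ > 0 with 0 < |w − 1| < δ ⇒ |w² − 1| < ϵ.
Factor: w² − 1 = (w − 1)(w + 1), so |w² − 1| = |w − 1|·|w + 1|.
Restrict δ ≤ 1. Then |w − 1| < 1 gives |w| < 2, so by the triangle inequality |w + 1| ≤ 2 + 1 = 3.
Hence |w² − 1| ≤ 3|w − 1|, which is < ϵ once |w − 1| < ϵ/3.
Take δ = min(1, ϵ/3). If 0 < |w − 1| < δ then both bounds hold and |w² − 1| ≤ 3|w − 1| < 3·(ϵ/3) = ϵ.

δ = min(1, ϵ/3)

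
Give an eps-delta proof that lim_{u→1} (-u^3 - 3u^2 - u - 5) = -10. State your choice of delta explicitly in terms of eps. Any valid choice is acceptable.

Fix eps > 0. We want delta > 0 such that 0 < |u − 1| < delta implies |(-u^3 - 3u^2 - u - 5) + 10| < eps.
(-u^3 - 3u^2 - u - 5) + 10 = -u^3 - 3u^2 - u + 5 = (u − 1)(-u^2 - 4u - 5).
So |(-u^3 - 3u^2 - u - 5) + 10| = |u − 1|·|-u^2 - 4u - 5|.
Assume first that |u − 1| < 2, so |u| < 3. Then |-u^2 - 4u - 5| ≤ 3^2 + 4·3 + 5 = 26.
Hence |(-u^3 - 3u^2 - u - 5) + 10| ≤ 26|u − 1| < eps provided |u − 1| < eps/26.
Choosing delta = min(2, eps/26) ensures both conditions, hence |(-u^3 - 3u^2 - u - 5) + 10| < eps.

delta = min(2, eps/26)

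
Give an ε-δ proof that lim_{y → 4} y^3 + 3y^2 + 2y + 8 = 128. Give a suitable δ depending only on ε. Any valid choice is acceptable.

Suppose ε > 0. We want δ > 0 such that 0 < |y − 4| < δ implies |(y^3 + 3y^2 + 2y + 8) − 128| < ε.
(y^3 + 3y^2 + 2y + 8) − 128 = y^3 + 3y^2 + 2y - 120 = (y − 4)(y^2 + 7y + 30).
So |(y^3 + 3y^2 + 2y + 8) − 128| = |y − 4|·|y^2 + 7y + 30|.
Require δ ≤ 1. Then |y − 4| < 1 gives |y| < 5, and by the triangle inequality |y^2 + 7y + 30| ≤ 5^2 + 7·5 + 30 = 90.
Hence |(y^3 + 3y^2 + 2y + 8) − 128| ≤ 90|y − 4| < ε provided |y − 4| < ε/90.
Take δ = min(1, ε/90). Then 0 < |y − 4| < δ gives both |y − 4| < 1 and |y − 4| < ε/90, so |(y^3 + 3y^2 + 2y + 8) − 128| < ε.

δ = min(1, ε/90)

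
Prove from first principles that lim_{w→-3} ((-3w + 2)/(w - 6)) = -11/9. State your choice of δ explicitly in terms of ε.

δ = min(9/2, (81/32)ε)

Suppose ε > 0. We want δ > 0 with 0 < |w + 3| < δ ⇒ |(-3w + 2)/(w - 6) + 11/9| < ε.
Combining over a common denominator, (-3w + 2)/(w - 6) + 11/9 = [(-3w + 2)·(-9) − 11·(w - 6)] / [(-9)·(w - 6)] = 16(w + 3) / ((-9)(w - 6)).
So |(-3w + 2)/(w - 6) + 11/9| = 16|w + 3| / (9·|w − 6|).
Restrict δ ≤ 9/2. Then |w + 3| < 9/2 gives |w − 6| = |(w + 3) + (-9)| ≥ 9 − 9/2 = 9/2.
Hence |(-3w + 2)/(w - 6) + 11/9| < 16|w + 3|/(9·(9/2)) = (32/81)|w + 3|, which is < ε once |w + 3| < (81/32)ε.
Take δ = min(9/2, (81/32)ε). Then 0 < |w + 3| < δ forces both bounds, so |(-3w + 2)/(w - 6) + 11/9| < ε.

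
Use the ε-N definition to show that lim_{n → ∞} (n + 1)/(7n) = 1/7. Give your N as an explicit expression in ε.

Fix ε > 0. For n ≥ 1, |(n + 1)/(7n) − (1/7)| = |7|/(7(7n)) = 7/(7(7n)).
Since 7n ≥ 7n for n ≥ 1, this is ≤ 7/(7·7n) = (1/7)/n.
So |(n + 1)/(7n) − (1/7)| < ε whenever n > (1/7)/ε.
Take N = (1/7)/ε. If n > N then |(n + 1)/(7n) − (1/7)| ≤ (1/7)/n < ε.

N = (1/7)/ε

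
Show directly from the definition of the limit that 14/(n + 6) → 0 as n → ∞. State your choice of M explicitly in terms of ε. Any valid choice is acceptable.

Fix ε > 0. For n ≥ 1, |14/(n + 6) − 0| = 14/(n + 6) ≤ 14/n.
We need 14/n < ε, i.e. n > 14/ε.
Take M = 14/ε. If n > M then |14/(n + 6)| ≤ 14/n < ε.

M = 14/ε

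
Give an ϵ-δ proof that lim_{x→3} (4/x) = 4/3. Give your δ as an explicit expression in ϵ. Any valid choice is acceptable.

δ = min(3/2, (9/8)ϵ)

Fix ϵ > 0. We seek δ > 0 such that 0 < |x − 3| < δ implies |4/x − (4/3)| < ϵ.
|4/x − (4/3)| = 4·|3 − x|/(3·|x|) = 4|x − 3|/(3|x|).
Require δ ≤ 3/2 so that |x| > 3 − 3/2 = 3/2, hence 3|x| > 9/2.
Then |4/x − (4/3)| < 4|x − 3|/(9/2), which is < ϵ when |x − 3| < (9/8)ϵ.
Take δ = min(3/2, (9/8)ϵ). Then 0 < |x − 3| < δ gives both |x − 3| < 3/2 and |x − 3| < (9/8)ϵ, so |4/x − (4/3)| < ϵ.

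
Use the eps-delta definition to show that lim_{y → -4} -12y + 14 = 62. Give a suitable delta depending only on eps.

delta = eps/12

Suppose eps > 0. We need delta > 0 so that 0 < |y + 4| < delta implies |(-12y + 14) − 62| < eps.
|(-12y + 14) − 62| = |-12y - 48| = 12|y + 4|.
Thus it suffices that |y + 4| < eps/12.
Take delta = eps/12. If 0 < |y + 4| < delta then |(-12y + 14) − 62| = 12|y + 4| < 12·(eps/12) = eps.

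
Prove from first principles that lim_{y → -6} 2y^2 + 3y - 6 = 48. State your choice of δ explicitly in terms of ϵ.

Suppose ϵ > 0. We want δ > 0 such that 0 < |y + 6| < δ implies |(2y^2 + 3y - 6) − 48| < ϵ.
(2y^2 + 3y - 6) − 48 = 2y^2 + 3y - 54 = (y + 6)(2y - 9).
So |(2y^2 + 3y - 6) − 48| = |y + 6|·|2y - 9|.
Require δ ≤ 2. Then |y + 6| < 2 gives |y| < 8, and by the triangle inequality |2y - 9| ≤ 2·8 + 9 = 25.
Hence |(2y^2 + 3y - 6) − 48| ≤ 25|y + 6| < ϵ provided |y + 6| < ϵ/25.
Choosing δ = min(2, ϵ/25) ensures both conditions, hence |(2y^2 + 3y - 6) − 48| < ϵ.

δ = min(2, ϵ/25)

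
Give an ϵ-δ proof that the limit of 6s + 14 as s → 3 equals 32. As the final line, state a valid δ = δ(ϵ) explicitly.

δ = ϵ/6

Let ϵ > 0. We need δ > 0 so that 0 < |s − 3| < δ implies |(6s + 14) − 32| < ϵ.
|(6s + 14) − 32| = |6s - 18| = 6|s − 3|.
Thus it suffices that |s − 3| < ϵ/6.
Choosing δ = ϵ/6 gives |(6s + 14) − 32| = 6|s − 3| < ϵ whenever |s − 3| < δ.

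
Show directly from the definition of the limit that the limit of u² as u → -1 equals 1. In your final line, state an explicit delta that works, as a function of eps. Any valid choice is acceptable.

Fix eps > 0. We seek delta > 0 with 0 < |u + 1| < delta ⇒ |u² − 1| < eps.
Factor: u² − 1 = (u + 1)(u - 1), so |u² − 1| = |u + 1|·|u - 1|.
Restrict delta ≤ 1. Then |u + 1| < 1 gives |u| < 2, so by the triangle inequality |u - 1| ≤ 2 + 1 = 3.
Hence |u² − 1| ≤ 3|u + 1|, which is < eps once |u + 1| < eps/3.
Take delta = min(1, eps/3). If 0 < |u + 1| < delta then both bounds hold and |u² − 1| ≤ 3|u + 1| < 3·(eps/3) = eps.

delta = min(1, eps/3)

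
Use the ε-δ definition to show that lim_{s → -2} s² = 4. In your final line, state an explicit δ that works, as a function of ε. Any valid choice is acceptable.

δ = min(1, ε/5)

Fix ε > 0. We seek δ > 0 with 0 < |s + 2| < δ ⇒ |s² − 4| < ε.
Factor: s² − 4 = (s + 2)(s - 2), so |s² − 4| = |s + 2|·|s - 2|.
Impose δ ≤ 1 so that |s| < 3; then |s - 2| ≤ 5.
Hence |s² − 4| ≤ 5|s + 2|, which is < ε once |s + 2| < ε/5.
Take δ = min(1, ε/5). If 0 < |s + 2| < δ then both bounds hold and |s² − 4| ≤ 5|s + 2| < 5·(ε/5) = ε.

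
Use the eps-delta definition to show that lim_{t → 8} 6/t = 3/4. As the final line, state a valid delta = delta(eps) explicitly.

Let eps > 0 be given. We seek delta > 0 such that 0 < |t − 8| < delta implies |6/t − (3/4)| < eps.
|6/t − (3/4)| = 6·|8 − t|/(8·|t|) = 6|t − 8|/(8|t|).
Require delta ≤ 4 so that |t| > 8 − 4 = 4, hence 8|t| > 32.
Then |6/t − (3/4)| < 6|t − 8|/32, which is < eps when |t − 8| < (16/3)eps.
Take delta = min(4, (16/3)eps). Then 0 < |t − 8| < delta gives both |t − 8| < 4 and |t − 8| < (16/3)eps, so |6/t − (3/4)| < eps.

delta = min(4, (16/3)eps)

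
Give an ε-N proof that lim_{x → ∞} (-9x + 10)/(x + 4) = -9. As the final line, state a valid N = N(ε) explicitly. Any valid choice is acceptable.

N = 46/ε

Suppose ε > 0. We seek N > 0 such that x > N implies |(-9x + 10)/(x + 4) + 9| < ε.
(-9x + 10)/(x + 4) + 9 = ((-9x + 10) − (-9)(x + 4)) / ((x + 4)) = 46/((x + 4)).
For x > 0 we have x + 4 > x, so |(-9x + 10)/(x + 4) + 9| = 46/((x + 4)) < 46/(x) = 46/x.
Thus |(-9x + 10)/(x + 4) + 9| < ε whenever x > 46/ε.
Take N = 46/ε. If x > N then |(-9x + 10)/(x + 4) + 9| < 46/x < ε.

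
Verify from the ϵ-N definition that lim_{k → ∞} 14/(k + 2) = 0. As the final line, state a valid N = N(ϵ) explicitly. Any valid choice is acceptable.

Let ϵ > 0 be given. For k ≥ 1, |14/(k + 2) − 0| = 14/(k + 2) ≤ 14/k.
We need 14/k < ϵ, i.e. k > 14/ϵ.
Take N = 14/ϵ. If k > N then |14/(k + 2)| ≤ 14/k < ϵ.

N = 14/ϵ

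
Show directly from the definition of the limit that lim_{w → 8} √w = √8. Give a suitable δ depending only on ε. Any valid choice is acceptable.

δ = min(8, √8·ε)

Let ε > 0. We want δ > 0 such that 0 < |w − 8| < δ implies |√w − √8| < ε.
Multiplying by the conjugate, |√w − √8| = |w − 8|/(√w + √8).
Restrict δ ≤ 8 so that |w − 8| < 8 forces w > 0, and then √w + √8 > √8.
Hence |√w − √8| < |w − 8|/√8, which is < ε once |w − 8| < √8·ε.
Take δ = min(8, √8·ε). If 0 < |w − 8| < δ then w > 0 and |√w − √8| < |w − 8|/√8 < ε.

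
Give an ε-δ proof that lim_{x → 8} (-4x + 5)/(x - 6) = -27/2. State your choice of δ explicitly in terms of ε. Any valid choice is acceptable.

Let ε > 0 be given. We want δ > 0 with 0 < |x − 8| < δ ⇒ |(-4x + 5)/(x - 6) + 27/2| < ε.
Combining over a common denominator, (-4x + 5)/(x - 6) + 27/2 = [(-4x + 5)·2 − (-27)·(x - 6)] / [2·(x - 6)] = 19(x − 8) / (2(x - 6)).
So |(-4x + 5)/(x - 6) + 27/2| = 19|x − 8| / (2·|x − 6|).
Restrict δ ≤ 1. Then |x − 8| < 1 gives |x − 6| = |(x − 8) + 2| ≥ 2 − 1 = 1.
Hence |(-4x + 5)/(x - 6) + 27/2| < 19|x − 8|/(2·1) = (19/2)|x − 8|, which is < ε once |x − 8| < (2/19)ε.
Take δ = min(1, (2/19)ε). Then 0 < |x − 8| < δ forces both bounds, so |(-4x + 5)/(x - 6) + 27/2| < ε.

δ = min(1, (2/19)ε)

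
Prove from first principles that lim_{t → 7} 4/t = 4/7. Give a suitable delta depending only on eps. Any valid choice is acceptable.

Let eps > 0. We seek delta > 0 such that 0 < |t − 7| < delta implies |4/t − (4/7)| < eps.
|4/t − (4/7)| = 4·|7 − t|/(7·|t|) = 4|t − 7|/(7|t|).
Require delta ≤ 7/2 so that |t| > 7 − 7/2 = 7/2, hence 7|t| > 49/2.
Then |4/t − (4/7)| < 4|t − 7|/(49/2), which is < eps when |t − 7| < (49/8)eps.
Take delta = min(7/2, (49/8)eps). Then 0 < |t − 7| < delta gives both |t − 7| < 7/2 and |t − 7| < (49/8)eps, so |4/t − (4/7)| < eps.

delta = min(7/2, (49/8)eps)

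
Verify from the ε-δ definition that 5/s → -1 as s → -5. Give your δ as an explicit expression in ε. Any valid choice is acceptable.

Fix ε > 0. We seek δ > 0 such that 0 < |s + 5| < δ implies |5/s + 1| < ε.
|5/s + 1| = 5·|-5 − s|/(5·|s|) = 5|s + 5|/(5|s|).
Restrict δ ≤ 5/2. Then |s + 5| < 5/2 gives |s| > 5/2, so 5|s| > 25/2.
Then |5/s + 1| < 5|s + 5|/(25/2), which is < ε when |s + 5| < (5/2)ε.
Take δ = min(5/2, (5/2)ε). Then 0 < |s + 5| < δ gives both |s + 5| < 5/2 and |s + 5| < (5/2)ε, so |5/s + 1| < ε.

δ = min(5/2, (5/2)ε)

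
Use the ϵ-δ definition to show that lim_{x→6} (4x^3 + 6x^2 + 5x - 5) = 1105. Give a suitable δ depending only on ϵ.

δ = min(2, ϵ/681)

Let ϵ > 0 be given. We want δ > 0 such that 0 < |x − 6| < δ implies |(4x^3 + 6x^2 + 5x - 5) − 1105| < ϵ.
(4x^3 + 6x^2 + 5x - 5) − 1105 = 4x^3 + 6x^2 + 5x - 1110 = (x − 6)(4x^2 + 30x + 185).
So |(4x^3 + 6x^2 + 5x - 5) − 1105| = |x − 6|·|4x^2 + 30x + 185|.
Require δ ≤ 2. Then |x − 6| < 2 gives |x| < 8, and by the triangle inequality |4x^2 + 30x + 185| ≤ 4·8^2 + 30·8 + 185 = 681.
Hence |(4x^3 + 6x^2 + 5x - 5) − 1105| ≤ 681|x − 6| < ϵ provided |x − 6| < ϵ/681.
Choosing δ = min(2, ϵ/681) ensures both conditions, hence |(4x^3 + 6x^2 + 5x - 5) − 1105| < ϵ.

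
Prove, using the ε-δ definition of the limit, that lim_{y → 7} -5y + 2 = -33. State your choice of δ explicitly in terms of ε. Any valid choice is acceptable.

Suppose ε > 0. We need δ > 0 so that 0 < |y − 7| < δ implies |(-5y + 2) + 33| < ε.
Since (-5y + 2) + 33 = -5(y − 7), we have |(-5y + 2) + 33| = 5|y − 7|.
So 5|y − 7| < ε exactly when |y − 7| < ε/5.
Take δ = ε/5. If 0 < |y − 7| < δ then |(-5y + 2) + 33| = 5|y − 7| < 5·(ε/5) = ε.

δ = ε/5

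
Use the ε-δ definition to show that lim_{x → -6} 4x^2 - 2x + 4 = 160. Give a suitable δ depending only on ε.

Let ε > 0. We want δ > 0 such that 0 < |x + 6| < δ implies |(4x^2 - 2x + 4) − 160| < ε.
(4x^2 - 2x + 4) − 160 = 4x^2 - 2x - 156 = (x + 6)(4x - 26).
So |(4x^2 - 2x + 4) − 160| = |x + 6|·|4x - 26|.
Require δ ≤ 1. Then |x + 6| < 1 gives |x| < 7, and by the triangle inequality |4x - 26| ≤ 4·7 + 26 = 54.
Hence |(4x^2 - 2x + 4) − 160| ≤ 54|x + 6| < ε provided |x + 6| < ε/54.
Take δ = min(1, ε/54). Then 0 < |x + 6| < δ gives both |x + 6| < 1 and |x + 6| < ε/54, so |(4x^2 - 2x + 4) − 160| < ε.

δ = min(1, ε/54)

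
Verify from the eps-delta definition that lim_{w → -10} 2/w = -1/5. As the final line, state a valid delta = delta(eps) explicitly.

delta = min(5, 25eps)

Suppose eps > 0. We seek delta > 0 such that 0 < |w + 10| < delta implies |2/w + 1/5| < eps.
|2/w + 1/5| = 2·|-10 − w|/(10·|w|) = 2|w + 10|/(10|w|).
Require delta ≤ 5 so that |w| > 10 − 5 = 5, hence 10|w| > 50.
Then |2/w + 1/5| < 2|w + 10|/50, which is < eps when |w + 10| < 25eps.
Take delta = min(5, 25eps). Then 0 < |w + 10| < delta gives both |w + 10| < 5 and |w + 10| < 25eps, so |2/w + 1/5| < eps.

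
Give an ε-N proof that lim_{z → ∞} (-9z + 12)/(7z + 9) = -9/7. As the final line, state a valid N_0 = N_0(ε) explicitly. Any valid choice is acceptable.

N_0 = (165/49)/ε

Let ε > 0 be given. We seek N_0 > 0 such that z > N_0 implies |(-9z + 12)/(7z + 9) + 9/7| < ε.
(-9z + 12)/(7z + 9) + 9/7 = (7(-9z + 12) − (-9)(7z + 9)) / (7(7z + 9)) = 165/(7(7z + 9)).
For z > 0 we have 7z + 9 > 7z, so |(-9z + 12)/(7z + 9) + 9/7| = 165/(7(7z + 9)) < 165/(7·7z) = (165/49)/z.
Thus |(-9z + 12)/(7z + 9) + 9/7| < ε whenever z > (165/49)/ε.
Take N_0 = (165/49)/ε. If z > N_0 then |(-9z + 12)/(7z + 9) + 9/7| < (165/49)/z < ε.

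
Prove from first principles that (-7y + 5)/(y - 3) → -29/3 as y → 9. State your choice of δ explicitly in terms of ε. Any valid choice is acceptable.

δ = min(3, (9/8)ε)

Let ε > 0. We want δ > 0 with 0 < |y − 9| < δ ⇒ |(-7y + 5)/(y - 3) + 29/3| < ε.
Combining over a common denominator, (-7y + 5)/(y - 3) + 29/3 = [(-7y + 5)·6 − (-58)·(y - 3)] / [6·(y - 3)] = 16(y − 9) / (6(y - 3)).
So |(-7y + 5)/(y - 3) + 29/3| = 16|y − 9| / (6·|y − 3|).
Restrict δ ≤ 3. Then |y − 9| < 3 gives |y − 3| = |(y − 9) + 6| ≥ 6 − 3 = 3.
Hence |(-7y + 5)/(y - 3) + 29/3| < 16|y − 9|/(6·3) = (8/9)|y − 9|, which is < ε once |y − 9| < (9/8)ε.
Take δ = min(3, (9/8)ε). Then 0 < |y − 9| < δ forces both bounds, so |(-7y + 5)/(y - 3) + 29/3| < ε.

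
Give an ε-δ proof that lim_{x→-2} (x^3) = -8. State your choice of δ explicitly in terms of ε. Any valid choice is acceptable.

Let ε > 0 be given. We seek δ > 0 with 0 < |x + 2| < δ ⇒ |x^3 + 8| < ε.
Factor: x^3 + 8 = (x + 2)(x^2 - 2x + 4), so |x^3 + 8| = |x + 2|·|x^2 - 2x + 4|.
Restrict δ ≤ 1. Then |x + 2| < 1 gives |x| < 3, so by the triangle inequality |x^2 - 2x + 4| ≤ 3^2 + 2·3 + 4 = 19.
Hence |x^3 + 8| ≤ 19|x + 2|, which is < ε once |x + 2| < ε/19.
Take δ = min(1, ε/19). If 0 < |x + 2| < δ then both bounds hold and |x^3 + 8| ≤ 19|x + 2| < 19·(ε/19) = ε.

δ = min(1, ε/19)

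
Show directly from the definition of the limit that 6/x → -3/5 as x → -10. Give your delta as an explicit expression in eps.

delta = min(5, (25/3)eps)

Suppose eps > 0. We seek delta > 0 such that 0 < |x + 10| < delta implies |6/x + 3/5| < eps.
|6/x + 3/5| = 6·|-10 − x|/(10·|x|) = 6|x + 10|/(10|x|).
Require delta ≤ 5 so that |x| > 10 − 5 = 5, hence 10|x| > 50.
Then |6/x + 3/5| < 6|x + 10|/50, which is < eps when |x + 10| < (25/3)eps.
Take delta = min(5, (25/3)eps). Then 0 < |x + 10| < delta gives both |x + 10| < 5 and |x + 10| < (25/3)eps, so |6/x + 3/5| < eps.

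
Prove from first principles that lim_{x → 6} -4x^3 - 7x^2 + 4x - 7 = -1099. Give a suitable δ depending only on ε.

δ = min(1, ε/595)

Let ε > 0 be given. We want δ > 0 such that 0 < |x − 6| < δ implies |(-4x^3 - 7x^2 + 4x - 7) + 1099| < ε.
(-4x^3 - 7x^2 + 4x - 7) + 1099 = -4x^3 - 7x^2 + 4x + 1092 = (x − 6)(-4x^2 - 31x - 182).
So |(-4x^3 - 7x^2 + 4x - 7) + 1099| = |x − 6|·|-4x^2 - 31x - 182|.
Assume first that |x − 6| < 1, so |x| < 7. Then |-4x^2 - 31x - 182| ≤ 4·7^2 + 31·7 + 182 = 595.
Hence |(-4x^3 - 7x^2 + 4x - 7) + 1099| ≤ 595|x − 6| < ε provided |x − 6| < ε/595.
Take δ = min(1, ε/595). Then 0 < |x − 6| < δ gives both |x − 6| < 1 and |x − 6| < ε/595, so |(-4x^3 - 7x^2 + 4x - 7) + 1099| < ε.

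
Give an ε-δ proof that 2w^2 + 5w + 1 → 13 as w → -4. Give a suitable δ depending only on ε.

δ = min(1, ε/13)

Let ε > 0 be given. We want δ > 0 such that 0 < |w + 4| < δ implies |(2w^2 + 5w + 1) − 13| < ε.
(2w^2 + 5w + 1) − 13 = 2w^2 + 5w - 12 = (w + 4)(2w - 3).
So |(2w^2 + 5w + 1) − 13| = |w + 4|·|2w - 3|.
Require δ ≤ 1. Then |w + 4| < 1 gives |w| < 5, and by the triangle inequality |2w - 3| ≤ 2·5 + 3 = 13.
Hence |(2w^2 + 5w + 1) − 13| ≤ 13|w + 4| < ε provided |w + 4| < ε/13.
Take δ = min(1, ε/13). Then 0 < |w + 4| < δ gives both |w + 4| < 1 and |w + 4| < ε/13, so |(2w^2 + 5w + 1) − 13| < ε.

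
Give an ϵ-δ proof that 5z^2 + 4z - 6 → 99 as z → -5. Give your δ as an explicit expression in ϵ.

Let ϵ > 0. We want δ > 0 such that 0 < |z + 5| < δ implies |(5z^2 + 4z - 6) − 99| < ϵ.
(5z^2 + 4z - 6) − 99 = 5z^2 + 4z - 105 = (z + 5)(5z - 21).
So |(5z^2 + 4z - 6) − 99| = |z + 5|·|5z - 21|.
Require δ ≤ 2. Then |z + 5| < 2 gives |z| < 7, and by the triangle inequality |5z - 21| ≤ 5·7 + 21 = 56.
Hence |(5z^2 + 4z - 6) − 99| ≤ 56|z + 5| < ϵ provided |z + 5| < ϵ/56.
Take δ = min(2, ϵ/56). Then 0 < |z + 5| < δ gives both |z + 5| < 2 and |z + 5| < ϵ/56, so |(5z^2 + 4z - 6) − 99| < ϵ.

δ = min(2, ϵ/56)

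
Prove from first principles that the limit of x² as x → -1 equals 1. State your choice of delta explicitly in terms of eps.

delta = min(1, eps/3)

Suppose eps > 0. We seek delta > 0 with 0 < |x + 1| < delta ⇒ |x² − 1| < eps.
Factor: x² − 1 = (x + 1)(x - 1), so |x² − 1| = |x + 1|·|x - 1|.
Restrict delta ≤ 1. Then |x + 1| < 1 gives |x| < 2, so by the triangle inequality |x - 1| ≤ 2 + 1 = 3.
Hence |x² − 1| ≤ 3|x + 1|, which is < eps once |x + 1| < eps/3.
Take delta = min(1, eps/3). If 0 < |x + 1| < delta then both bounds hold and |x² − 1| ≤ 3|x + 1| < 3·(eps/3) = eps.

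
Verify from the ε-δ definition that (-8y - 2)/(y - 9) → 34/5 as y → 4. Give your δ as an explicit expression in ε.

Let ε > 0. We want δ > 0 with 0 < |y − 4| < δ ⇒ |(-8y - 2)/(y - 9) − (34/5)| < ε.
Combining over a common denominator, (-8y - 2)/(y - 9) − (34/5) = [(-8y - 2)·(-5) − (-34)·(y - 9)] / [(-5)·(y - 9)] = 74(y − 4) / ((-5)(y - 9)).
So |(-8y - 2)/(y - 9) − (34/5)| = 74|y − 4| / (5·|y − 9|).
Restrict δ ≤ 5/2. Then |y − 4| < 5/2 gives |y − 9| = |(y − 4) + (-5)| ≥ 5 − 5/2 = 5/2.
Hence |(-8y - 2)/(y - 9) − (34/5)| < 74|y − 4|/(5·(5/2)) = (148/25)|y − 4|, which is < ε once |y − 4| < (25/148)ε.
Take δ = min(5/2, (25/148)ε). Then 0 < |y − 4| < δ forces both bounds, so |(-8y - 2)/(y - 9) − (34/5)| < ε.

δ = min(5/2, (25/148)ε)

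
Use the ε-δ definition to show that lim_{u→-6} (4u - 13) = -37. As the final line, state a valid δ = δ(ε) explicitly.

δ = ε/4

Suppose ε > 0. We need δ > 0 so that 0 < |u + 6| < δ implies |(4u - 13) + 37| < ε.
Since (4u - 13) + 37 = 4(u + 6), we have |(4u - 13) + 37| = 4|u + 6|.
Thus it suffices that |u + 6| < ε/4.
Choosing δ = ε/4 gives |(4u - 13) + 37| = 4|u + 6| < ε whenever |u + 6| < δ.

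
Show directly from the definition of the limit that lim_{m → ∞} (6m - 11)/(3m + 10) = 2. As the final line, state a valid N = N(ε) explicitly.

Let ε > 0. For m ≥ 1, |(6m - 11)/(3m + 10) − 2| = |-93|/(3(3m + 10)) = 93/(3(3m + 10)).
Since 3m + 10 ≥ 3m for m ≥ 1, this is ≤ 93/(3·3m) = (31/3)/m.
So |(6m - 11)/(3m + 10) − 2| < ε whenever m > (31/3)/ε.
Take N = (31/3)/ε. If m > N then |(6m - 11)/(3m + 10) − 2| ≤ (31/3)/m < ε.

N = (31/3)/ε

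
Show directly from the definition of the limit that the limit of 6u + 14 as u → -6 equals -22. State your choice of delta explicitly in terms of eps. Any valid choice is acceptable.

delta = eps/6

Suppose eps > 0. We need delta > 0 so that 0 < |u + 6| < delta implies |(6u + 14) + 22| < eps.
Since (6u + 14) + 22 = 6(u + 6), we have |(6u + 14) + 22| = 6|u + 6|.
So 6|u + 6| < eps exactly when |u + 6| < eps/6.
Choosing delta = eps/6 gives |(6u + 14) + 22| = 6|u + 6| < eps whenever |u + 6| < delta.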